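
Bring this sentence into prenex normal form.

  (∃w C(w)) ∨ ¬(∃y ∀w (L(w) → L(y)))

∃w ∀y ∃t (C(w) ∨ L(t) ∧ ¬L(y))

Eliminate → and ↔ using ¬ and ∨.
  (∃w C(w)) ∨ ¬(∃y ∀w (¬L(w) ∨ L(y)))
Drive negations inward (¬∀x A ≡ ∃x ¬A, ¬∃x A ≡ ∀x ¬A, De Morgan for ∧/∨):
  (∃w C(w)) ∨ (∀y ∃w (L(w) ∧ ¬L(y)))
Rename bound variables to avoid capture: w↦t.
  (∃w C(w)) ∨ (∀y ∃t (L(t) ∧ ¬L(y)))
Pull the quantifiers to the front (each side's bound variable is not free in the other side):
  ∃w ∀y ∃t (C(w) ∨ L(t) ∧ ¬L(y))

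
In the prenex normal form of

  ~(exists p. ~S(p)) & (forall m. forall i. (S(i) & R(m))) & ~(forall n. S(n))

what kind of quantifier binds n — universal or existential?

Move each ¬ inward, flipping quantifiers it crosses:
  (forall p. S(p)) & (forall m. forall i. (S(i) & R(m))) & (exists n. ~S(n))
All bound variables are already distinct, so no renaming is needed.
Extract every quantifier outward, since the variables are now distinct and don't occur free across branches:
  forall p. forall m. forall i. exists n. (S(p) & S(i) & R(m) & ~S(n))
The quantifier forall n sits under an odd number of negations, so it flips to exists n.

existential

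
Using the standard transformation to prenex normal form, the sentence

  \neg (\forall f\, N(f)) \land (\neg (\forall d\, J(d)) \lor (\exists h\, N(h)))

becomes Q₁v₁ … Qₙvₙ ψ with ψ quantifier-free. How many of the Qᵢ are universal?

Move each ¬ inward, flipping quantifiers it crosses:
  (\exists f\, \neg N(f)) \land ((\exists d\, \neg J(d)) \lor (\exists h\, N(h)))
All bound variables are already distinct, so no renaming is needed.
Extract every quantifier outward, since the variables are now distinct and don't occur free across branches:
  \exists f\, \exists d\, \exists h\, (\neg N(f) \land (\neg J(d) \lor N(h)))
The prefix is \exists f \exists d \exists h: 0 universal, 3 existential.

0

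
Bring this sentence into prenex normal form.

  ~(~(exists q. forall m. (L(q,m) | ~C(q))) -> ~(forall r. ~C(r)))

Rewrite implications/biconditionals: A → B as ¬A ∨ B.
  ~(~~(exists q. forall m. (L(q,m) | ~C(q))) | ~(forall r. ~C(r)))
Move each ¬ inward, flipping quantifiers it crosses:
  (forall q. exists m. (~L(q,m) & C(q))) & (forall r. ~C(r))
All bound variables are already distinct, so no renaming is needed.
Finally move all quantifiers to the prefix:
  forall q. exists m. forall r. (~L(q,m) & C(q) & ~C(r))

forall q. exists m. forall r. (~L(q,m) & C(q) & ~C(r))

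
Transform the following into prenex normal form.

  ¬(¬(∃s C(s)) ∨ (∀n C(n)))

Move each ¬ inward, flipping quantifiers it crosses:
  (∃s C(s)) ∧ (∃n ¬C(n))
All bound variables are already distinct, so no renaming is needed.
Pull the quantifiers to the front (each side's bound variable is not free in the other side):
  ∃s ∃n (C(s) ∧ ¬C(n))

∃s ∃n (C(s) ∧ ¬C(n))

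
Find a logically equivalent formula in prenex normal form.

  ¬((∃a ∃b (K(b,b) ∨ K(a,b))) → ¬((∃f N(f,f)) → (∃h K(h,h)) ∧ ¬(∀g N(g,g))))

Eliminate → and ↔ using ¬ and ∨.
  ¬(¬(∃a ∃b (K(b,b) ∨ K(a,b))) ∨ ¬(¬(∃f N(f,f)) ∨ (∃h K(h,h)) ∧ ¬(∀g N(g,g))))
Move each ¬ inward, flipping quantifiers it crosses:
  (∃a ∃b (K(b,b) ∨ K(a,b))) ∧ ((∀f ¬N(f,f)) ∨ (∃h K(h,h)) ∧ (∃g ¬N(g,g)))
All bound variables are already distinct, so no renaming is needed.
Extract every quantifier outward, since the variables are now distinct and don't occur free across branches:
  ∃a ∃b ∀f ∃h ∃g ((K(b,b) ∨ K(a,b)) ∧ (¬N(f,f) ∨ K(h,h) ∧ ¬N(g,g)))

∃a ∃b ∀f ∃h ∃g ((K(b,b) ∨ K(a,b)) ∧ (¬N(f,f) ∨ K(h,h) ∧ ¬N(g,g)))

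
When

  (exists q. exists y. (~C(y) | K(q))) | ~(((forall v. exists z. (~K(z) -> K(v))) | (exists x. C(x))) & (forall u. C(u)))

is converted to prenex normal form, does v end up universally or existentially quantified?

Rewrite implications/biconditionals: A → B as ¬A ∨ B.
  (exists q. exists y. (~C(y) | K(q))) | ~(((forall v. exists z. (~~K(z) | K(v))) | (exists x. C(x))) & (forall u. C(u)))
Move each ¬ inward, flipping quantifiers it crosses:
  (exists q. exists y. (~C(y) | K(q))) | (exists v. forall z. (~K(z) & ~K(v))) & (forall x. ~C(x)) | (exists u. ~C(u))
Pull the quantifiers to the front (each side's bound variable is not free in the other side):
  exists q. exists y. exists v. forall z. forall x. exists u. (~C(y) | K(q) | ~K(z) & ~K(v) & ~C(x) | ~C(u))
The quantifier forall v sits under an odd number of negations (counting the antecedent side of each →), so it flips to exists v.

existential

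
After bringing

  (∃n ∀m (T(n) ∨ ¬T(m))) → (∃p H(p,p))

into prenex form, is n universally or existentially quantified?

universal

Rewrite implications/biconditionals: A → B as ¬A ∨ B.
  ¬(∃n ∀m (T(n) ∨ ¬T(m))) ∨ (∃p H(p,p))
Drive negations inward (¬∀x A ≡ ∃x ¬A, ¬∃x A ≡ ∀x ¬A, De Morgan for ∧/∨):
  (∀n ∃m (¬T(n) ∧ T(m))) ∨ (∃p H(p,p))
All bound variables are already distinct, so no renaming is needed.
Finally move all quantifiers to the prefix:
  ∀n ∃m ∃p (¬T(n) ∧ T(m) ∨ H(p,p))
The quantifier ∃n sits under an odd number of negations (counting the antecedent side of each →), so it flips to ∀n.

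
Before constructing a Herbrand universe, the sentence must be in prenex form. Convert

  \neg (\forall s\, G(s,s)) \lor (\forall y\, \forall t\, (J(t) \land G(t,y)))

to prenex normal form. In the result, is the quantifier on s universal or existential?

existential

Push ¬ through the quantifiers and connectives to reach negation normal form:
  (\exists s\, \neg G(s,s)) \lor (\forall y\, \forall t\, (J(t) \land G(t,y)))
All bound variables are already distinct, so no renaming is needed.
Finally move all quantifiers to the prefix:
  \exists s\, \forall y\, \forall t\, (\neg G(s,s) \lor J(t) \land G(t,y))
The quantifier \forall s sits under an odd number of negations, so it flips to \exists s.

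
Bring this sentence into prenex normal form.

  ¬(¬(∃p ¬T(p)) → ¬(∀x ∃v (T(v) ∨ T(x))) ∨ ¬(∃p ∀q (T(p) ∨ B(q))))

∀p ∀x ∃v ∃z ∀q (T(p) ∧ (T(v) ∨ T(x)) ∧ (T(z) ∨ B(q)))

Eliminate → and ↔ using ¬ and ∨.
  ¬(¬¬(∃p ¬T(p)) ∨ ¬(∀x ∃v (T(v) ∨ T(x))) ∨ ¬(∃p ∀q (T(p) ∨ B(q))))
Push ¬ through the quantifiers and connectives to reach negation normal form:
  (∀p T(p)) ∧ (∀x ∃v (T(v) ∨ T(x))) ∧ (∃p ∀q (T(p) ∨ B(q)))
Standardize variables apart so no two quantifiers bind the same name: p↦z.
  (∀p T(p)) ∧ (∀x ∃v (T(v) ∨ T(x))) ∧ (∃z ∀q (T(z) ∨ B(q)))
Pull the quantifiers to the front (each side's bound variable is not free in the other side):
  ∀p ∀x ∃v ∃z ∀q (T(p) ∧ (T(v) ∨ T(x)) ∧ (T(z) ∨ B(q)))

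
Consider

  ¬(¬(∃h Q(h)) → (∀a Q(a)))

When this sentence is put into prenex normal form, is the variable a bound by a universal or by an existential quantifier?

existential

Eliminate → and ↔ using ¬ and ∨.
  ¬(¬¬(∃h Q(h)) ∨ (∀a Q(a)))
Drive negations inward (¬∀x A ≡ ∃x ¬A, ¬∃x A ≡ ∀x ¬A, De Morgan for ∧/∨):
  (∀h ¬Q(h)) ∧ (∃a ¬Q(a))
All bound variables are already distinct, so no renaming is needed.
Extract every quantifier outward, since the variables are now distinct and don't occur free across branches:
  ∀h ∃a (¬Q(h) ∧ ¬Q(a))
The quantifier ∀a sits under an odd number of negations (counting the antecedent side of each →), so it flips to ∃a.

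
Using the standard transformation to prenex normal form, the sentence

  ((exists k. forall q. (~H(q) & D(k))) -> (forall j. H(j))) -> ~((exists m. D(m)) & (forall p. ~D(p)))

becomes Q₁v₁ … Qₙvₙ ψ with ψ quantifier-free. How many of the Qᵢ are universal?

2

Rewrite implications/biconditionals: A → B as ¬A ∨ B.
  ~(~(exists k. forall q. (~H(q) & D(k))) | (forall j. H(j))) | ~((exists m. D(m)) & (forall p. ~D(p)))
Move each ¬ inward, flipping quantifiers it crosses:
  (exists k. forall q. (~H(q) & D(k))) & (exists j. ~H(j)) | (forall m. ~D(m)) | (exists p. D(p))
All bound variables are already distinct, so no renaming is needed.
Extract every quantifier outward, since the variables are now distinct and don't occur free across branches:
  exists k. forall q. exists j. forall m. exists p. (~H(q) & D(k) & ~H(j) | ~D(m) | D(p))
The prefix is exists k forall q exists j forall m exists p: 2 universal, 3 existential.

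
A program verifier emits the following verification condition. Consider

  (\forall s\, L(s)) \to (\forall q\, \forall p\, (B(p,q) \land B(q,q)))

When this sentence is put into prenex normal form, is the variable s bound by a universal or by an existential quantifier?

Eliminate → and ↔ using ¬ and ∨.
  \neg (\forall s\, L(s)) \lor (\forall q\, \forall p\, (B(p,q) \land B(q,q)))
Move each ¬ inward, flipping quantifiers it crosses:
  (\exists s\, \neg L(s)) \lor (\forall q\, \forall p\, (B(p,q) \land B(q,q)))
All bound variables are already distinct, so no renaming is needed.
Extract every quantifier outward, since the variables are now distinct and don't occur free across branches:
  \exists s\, \forall q\, \forall p\, (\neg L(s) \lor B(p,q) \land B(q,q))
The quantifier \forall s sits under an odd number of negations (counting the antecedent side of each →), so it flips to \exists s.

existential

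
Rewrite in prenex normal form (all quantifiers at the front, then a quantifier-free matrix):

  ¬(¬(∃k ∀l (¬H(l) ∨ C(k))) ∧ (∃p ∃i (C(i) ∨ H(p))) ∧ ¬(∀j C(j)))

∃k ∀l ∀p ∀i ∀j (¬H(l) ∨ C(k) ∨ ¬C(i) ∧ ¬H(p) ∨ C(j))

Move each ¬ inward, flipping quantifiers it crosses:
  (∃k ∀l (¬H(l) ∨ C(k))) ∨ (∀p ∀i (¬C(i) ∧ ¬H(p))) ∨ (∀j C(j))
All bound variables are already distinct, so no renaming is needed.
Extract every quantifier outward, since the variables are now distinct and don't occur free across branches:
  ∃k ∀l ∀p ∀i ∀j (¬H(l) ∨ C(k) ∨ ¬C(i) ∧ ¬H(p) ∨ C(j))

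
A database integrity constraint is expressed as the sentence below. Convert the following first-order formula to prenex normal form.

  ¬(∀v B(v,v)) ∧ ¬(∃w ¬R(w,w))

∃v ∀w (¬B(v,v) ∧ R(w,w))

Drive negations inward (¬∀x A ≡ ∃x ¬A, ¬∃x A ≡ ∀x ¬A, De Morgan for ∧/∨):
  (∃v ¬B(v,v)) ∧ (∀w R(w,w))
All bound variables are already distinct, so no renaming is needed.
Pull the quantifiers to the front (each side's bound variable is not free in the other side):
  ∃v ∀w (¬B(v,v) ∧ R(w,w))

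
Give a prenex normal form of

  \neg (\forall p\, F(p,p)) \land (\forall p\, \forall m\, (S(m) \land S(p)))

Move each ¬ inward, flipping quantifiers it crosses:
  (\exists p\, \neg F(p,p)) \land (\forall p\, \forall m\, (S(m) \land S(p)))
Standardize variables apart so no two quantifiers bind the same name: p↦b.
  (\exists p\, \neg F(p,p)) \land (\forall b\, \forall m\, (S(m) \land S(b)))
Pull the quantifiers to the front (each side's bound variable is not free in the other side):
  \exists p\, \forall b\, \forall m\, (\neg F(p,p) \land S(m) \land S(b))

\exists p\, \forall b\, \forall m\, (\neg F(p,p) \land S(m) \land S(b))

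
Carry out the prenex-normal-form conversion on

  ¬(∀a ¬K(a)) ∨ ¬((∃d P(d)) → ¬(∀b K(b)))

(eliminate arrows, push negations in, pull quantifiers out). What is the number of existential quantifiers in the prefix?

2

Rewrite implications/biconditionals: A → B as ¬A ∨ B.
  ¬(∀a ¬K(a)) ∨ ¬(¬(∃d P(d)) ∨ ¬(∀b K(b)))
Move each ¬ inward, flipping quantifiers it crosses:
  (∃a K(a)) ∨ (∃d P(d)) ∧ (∀b K(b))
Pull the quantifiers to the front (each side's bound variable is not free in the other side):
  ∃a ∃d ∀b (K(a) ∨ P(d) ∧ K(b))
The prefix is ∃a ∃d ∀b: 1 universal, 2 existential.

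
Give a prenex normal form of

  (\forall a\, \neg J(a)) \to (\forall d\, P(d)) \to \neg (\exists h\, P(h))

First replace A → B with ¬A ∨ B.
  \neg (\forall a\, \neg J(a)) \lor \neg (\forall d\, P(d)) \lor \neg (\exists h\, P(h))
Move each ¬ inward, flipping quantifiers it crosses:
  (\exists a\, J(a)) \lor (\exists d\, \neg P(d)) \lor (\forall h\, \neg P(h))
All bound variables are already distinct, so no renaming is needed.
Extract every quantifier outward, since the variables are now distinct and don't occur free across branches:
  \exists a\, \exists d\, \forall h\, (J(a) \lor \neg P(d) \lor \neg P(h))

\exists a\, \exists d\, \forall h\, (J(a) \lor \neg P(d) \lor \neg P(h))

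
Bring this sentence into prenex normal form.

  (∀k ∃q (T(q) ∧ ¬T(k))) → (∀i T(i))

First replace A → B with ¬A ∨ B.
  ¬(∀k ∃q (T(q) ∧ ¬T(k))) ∨ (∀i T(i))
Drive negations inward (¬∀x A ≡ ∃x ¬A, ¬∃x A ≡ ∀x ¬A, De Morgan for ∧/∨):
  (∃k ∀q (¬T(q) ∨ T(k))) ∨ (∀i T(i))
All bound variables are already distinct, so no renaming is needed.
Extract every quantifier outward, since the variables are now distinct and don't occur free across branches:
  ∃k ∀q ∀i (¬T(q) ∨ T(k) ∨ T(i))

∃k ∀q ∀i (¬T(q) ∨ T(k) ∨ T(i))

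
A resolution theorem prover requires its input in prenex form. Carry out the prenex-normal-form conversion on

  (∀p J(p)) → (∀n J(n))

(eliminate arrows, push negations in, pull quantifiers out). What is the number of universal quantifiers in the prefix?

1

Rewrite implications/biconditionals: A → B as ¬A ∨ B.
  ¬(∀p J(p)) ∨ (∀n J(n))
Move each ¬ inward, flipping quantifiers it crosses:
  (∃p ¬J(p)) ∨ (∀n J(n))
All bound variables are already distinct, so no renaming is needed.
Finally move all quantifiers to the prefix:
  ∃p ∀n (¬J(p) ∨ J(n))
The prefix is ∃p ∀n: 1 universal, 1 existential.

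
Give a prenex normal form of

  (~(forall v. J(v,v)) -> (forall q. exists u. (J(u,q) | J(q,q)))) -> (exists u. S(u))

exists v. exists q. forall u. exists u1. (~J(v,v) & ~J(u,q) & ~J(q,q) | S(u1))

Rewrite implications/biconditionals: A → B as ¬A ∨ B.
  ~(~~(forall v. J(v,v)) | (forall q. exists u. (J(u,q) | J(q,q)))) | (exists u. S(u))
Drive negations inward (¬∀x A ≡ ∃x ¬A, ¬∃x A ≡ ∀x ¬A, De Morgan for ∧/∨):
  (exists v. ~J(v,v)) & (exists q. forall u. (~J(u,q) & ~J(q,q))) | (exists u. S(u))
Rename bound variables to avoid capture: u↦u1.
  (exists v. ~J(v,v)) & (exists q. forall u. (~J(u,q) & ~J(q,q))) | (exists u1. S(u1))
Pull the quantifiers to the front (each side's bound variable is not free in the other side):
  exists v. exists q. forall u. exists u1. (~J(v,v) & ~J(u,q) & ~J(q,q) | S(u1))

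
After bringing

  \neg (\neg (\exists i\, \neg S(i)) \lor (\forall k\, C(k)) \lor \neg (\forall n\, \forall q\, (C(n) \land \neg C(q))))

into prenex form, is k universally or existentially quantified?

Push ¬ through the quantifiers and connectives to reach negation normal form:
  (\exists i\, \neg S(i)) \land (\exists k\, \neg C(k)) \land (\forall n\, \forall q\, (C(n) \land \neg C(q)))
All bound variables are already distinct, so no renaming is needed.
Extract every quantifier outward, since the variables are now distinct and don't occur free across branches:
  \exists i\, \exists k\, \forall n\, \forall q\, (\neg S(i) \land \neg C(k) \land C(n) \land \neg C(q))
The quantifier \forall k sits under an odd number of negations, so it flips to \exists k.

existential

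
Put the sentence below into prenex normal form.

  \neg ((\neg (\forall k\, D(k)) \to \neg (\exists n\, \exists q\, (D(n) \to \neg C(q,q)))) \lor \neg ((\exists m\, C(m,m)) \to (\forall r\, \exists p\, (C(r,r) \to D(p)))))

Rewrite implications/biconditionals: A → B as ¬A ∨ B.
  \neg (\neg \neg (\forall k\, D(k)) \lor \neg (\exists n\, \exists q\, (\neg D(n) \lor \neg C(q,q))) \lor \neg (\neg (\exists m\, C(m,m)) \lor (\forall r\, \exists p\, (\neg C(r,r) \lor D(p)))))
Move each ¬ inward, flipping quantifiers it crosses:
  (\exists k\, \neg D(k)) \land (\exists n\, \exists q\, (\neg D(n) \lor \neg C(q,q))) \land ((\forall m\, \neg C(m,m)) \lor (\forall r\, \exists p\, (\neg C(r,r) \lor D(p))))
Finally move all quantifiers to the prefix:
  \exists k\, \exists n\, \exists q\, \forall m\, \forall r\, \exists p\, (\neg D(k) \land (\neg D(n) \lor \neg C(q,q)) \land (\neg C(m,m) \lor \neg C(r,r) \lor D(p)))

\exists k\, \exists n\, \exists q\, \forall m\, \forall r\, \exists p\, (\neg D(k) \land (\neg D(n) \lor \neg C(q,q)) \land (\neg C(m,m) \lor \neg C(r,r) \lor D(p)))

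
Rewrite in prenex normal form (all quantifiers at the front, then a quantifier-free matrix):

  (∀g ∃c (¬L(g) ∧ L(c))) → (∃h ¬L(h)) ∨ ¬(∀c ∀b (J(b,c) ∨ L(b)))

Rewrite implications/biconditionals: A → B as ¬A ∨ B.
  ¬(∀g ∃c (¬L(g) ∧ L(c))) ∨ (∃h ¬L(h)) ∨ ¬(∀c ∀b (J(b,c) ∨ L(b)))
Drive negations inward (¬∀x A ≡ ∃x ¬A, ¬∃x A ≡ ∀x ¬A, De Morgan for ∧/∨):
  (∃g ∀c (L(g) ∨ ¬L(c))) ∨ (∃h ¬L(h)) ∨ (∃c ∃b (¬J(b,c) ∧ ¬L(b)))
Standardize variables apart so no two quantifiers bind the same name: c↦r.
  (∃g ∀c (L(g) ∨ ¬L(c))) ∨ (∃h ¬L(h)) ∨ (∃r ∃b (¬J(b,r) ∧ ¬L(b)))
Pull the quantifiers to the front (each side's bound variable is not free in the other side):
  ∃g ∀c ∃h ∃r ∃b (L(g) ∨ ¬L(c) ∨ ¬L(h) ∨ ¬J(b,r) ∧ ¬L(b))

∃g ∀c ∃h ∃r ∃b (L(g) ∨ ¬L(c) ∨ ¬L(h) ∨ ¬J(b,r) ∧ ¬L(b))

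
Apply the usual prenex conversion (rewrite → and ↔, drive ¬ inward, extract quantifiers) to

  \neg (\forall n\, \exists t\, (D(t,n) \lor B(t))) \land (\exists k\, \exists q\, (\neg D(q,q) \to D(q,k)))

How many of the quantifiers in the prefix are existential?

Rewrite implications/biconditionals: A → B as ¬A ∨ B.
  \neg (\forall n\, \exists t\, (D(t,n) \lor B(t))) \land (\exists k\, \exists q\, (\neg \neg D(q,q) \lor D(q,k)))
Move each ¬ inward, flipping quantifiers it crosses:
  (\exists n\, \forall t\, (\neg D(t,n) \land \neg B(t))) \land (\exists k\, \exists q\, (D(q,q) \lor D(q,k)))
Finally move all quantifiers to the prefix:
  \exists n\, \forall t\, \exists k\, \exists q\, (\neg D(t,n) \land \neg B(t) \land (D(q,q) \lor D(q,k)))
The prefix is \exists n \forall t \exists k \exists q: 1 universal, 3 existential.

3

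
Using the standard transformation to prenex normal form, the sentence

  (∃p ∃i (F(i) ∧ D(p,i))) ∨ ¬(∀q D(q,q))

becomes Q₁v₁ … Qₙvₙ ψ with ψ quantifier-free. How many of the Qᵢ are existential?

Drive negations inward (¬∀x A ≡ ∃x ¬A, ¬∃x A ≡ ∀x ¬A, De Morgan for ∧/∨):
  (∃p ∃i (F(i) ∧ D(p,i))) ∨ (∃q ¬D(q,q))
All bound variables are already distinct, so no renaming is needed.
Extract every quantifier outward, since the variables are now distinct and don't occur free across branches:
  ∃p ∃i ∃q (F(i) ∧ D(p,i) ∨ ¬D(q,q))
The prefix is ∃p ∃i ∃q: 0 universal, 3 existential.

3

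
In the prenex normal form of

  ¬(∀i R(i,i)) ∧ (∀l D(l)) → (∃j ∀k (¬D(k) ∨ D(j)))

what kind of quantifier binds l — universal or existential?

Rewrite implications/biconditionals: A → B as ¬A ∨ B.
  ¬(¬(∀i R(i,i)) ∧ (∀l D(l))) ∨ (∃j ∀k (¬D(k) ∨ D(j)))
Drive negations inward (¬∀x A ≡ ∃x ¬A, ¬∃x A ≡ ∀x ¬A, De Morgan for ∧/∨):
  (∀i R(i,i)) ∨ (∃l ¬D(l)) ∨ (∃j ∀k (¬D(k) ∨ D(j)))
Pull the quantifiers to the front (each side's bound variable is not free in the other side):
  ∀i ∃l ∃j ∀k (R(i,i) ∨ ¬D(l) ∨ ¬D(k) ∨ D(j))
The quantifier ∀l sits under an odd number of negations (counting the antecedent side of each →), so it flips to ∃l.

existential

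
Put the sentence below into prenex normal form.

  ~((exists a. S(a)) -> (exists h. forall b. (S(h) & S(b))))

exists a. forall h. exists b. (S(a) & (~S(h) | ~S(b)))

Eliminate → and ↔ using ¬ and ∨.
  ~(~(exists a. S(a)) | (exists h. forall b. (S(h) & S(b))))
Move each ¬ inward, flipping quantifiers it crosses:
  (exists a. S(a)) & (forall h. exists b. (~S(h) | ~S(b)))
All bound variables are already distinct, so no renaming is needed.
Extract every quantifier outward, since the variables are now distinct and don't occur free across branches:
  exists a. forall h. exists b. (S(a) & (~S(h) | ~S(b)))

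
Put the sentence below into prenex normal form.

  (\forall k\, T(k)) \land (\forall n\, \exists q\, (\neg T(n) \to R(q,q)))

\forall k\, \forall n\, \exists q\, (T(k) \land (T(n) \lor R(q,q)))

Eliminate → and ↔ using ¬ and ∨.
  (\forall k\, T(k)) \land (\forall n\, \exists q\, (\neg \neg T(n) \lor R(q,q)))
Drive negations inward (¬∀x A ≡ ∃x ¬A, ¬∃x A ≡ ∀x ¬A, De Morgan for ∧/∨):
  (\forall k\, T(k)) \land (\forall n\, \exists q\, (T(n) \lor R(q,q)))
All bound variables are already distinct, so no renaming is needed.
Pull the quantifiers to the front (each side's bound variable is not free in the other side):
  \forall k\, \forall n\, \exists q\, (T(k) \land (T(n) \lor R(q,q)))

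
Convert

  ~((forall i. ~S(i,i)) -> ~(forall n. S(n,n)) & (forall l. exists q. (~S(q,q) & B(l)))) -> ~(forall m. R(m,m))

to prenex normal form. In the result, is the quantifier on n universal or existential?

Rewrite implications/biconditionals: A → B as ¬A ∨ B.
  ~~(~(forall i. ~S(i,i)) | ~(forall n. S(n,n)) & (forall l. exists q. (~S(q,q) & B(l)))) | ~(forall m. R(m,m))
Push ¬ through the quantifiers and connectives to reach negation normal form:
  (exists i. S(i,i)) | (exists n. ~S(n,n)) & (forall l. exists q. (~S(q,q) & B(l))) | (exists m. ~R(m,m))
All bound variables are already distinct, so no renaming is needed.
Finally move all quantifiers to the prefix:
  exists i. exists n. forall l. exists q. exists m. (S(i,i) | ~S(n,n) & ~S(q,q) & B(l) | ~R(m,m))
The quantifier forall n sits under an odd number of negations (counting the antecedent side of each →), so it flips to exists n.

existential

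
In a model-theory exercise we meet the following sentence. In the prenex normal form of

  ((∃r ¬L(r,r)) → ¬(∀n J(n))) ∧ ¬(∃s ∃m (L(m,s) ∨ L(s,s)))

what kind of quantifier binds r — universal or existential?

universal

First replace A → B with ¬A ∨ B.
  (¬(∃r ¬L(r,r)) ∨ ¬(∀n J(n))) ∧ ¬(∃s ∃m (L(m,s) ∨ L(s,s)))
Push ¬ through the quantifiers and connectives to reach negation normal form:
  ((∀r L(r,r)) ∨ (∃n ¬J(n))) ∧ (∀s ∀m (¬L(m,s) ∧ ¬L(s,s)))
Extract every quantifier outward, since the variables are now distinct and don't occur free across branches:
  ∀r ∃n ∀s ∀m ((L(r,r) ∨ ¬J(n)) ∧ ¬L(m,s) ∧ ¬L(s,s))
The quantifier ∃r sits under an odd number of negations (counting the antecedent side of each →), so it flips to ∀r.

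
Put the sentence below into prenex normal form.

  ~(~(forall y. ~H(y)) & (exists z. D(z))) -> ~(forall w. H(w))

Rewrite implications/biconditionals: A → B as ¬A ∨ B.
  ~~(~(forall y. ~H(y)) & (exists z. D(z))) | ~(forall w. H(w))
Push ¬ through the quantifiers and connectives to reach negation normal form:
  (exists y. H(y)) & (exists z. D(z)) | (exists w. ~H(w))
Pull the quantifiers to the front (each side's bound variable is not free in the other side):
  exists y. exists z. exists w. (H(y) & D(z) | ~H(w))

exists y. exists z. exists w. (H(y) & D(z) | ~H(w))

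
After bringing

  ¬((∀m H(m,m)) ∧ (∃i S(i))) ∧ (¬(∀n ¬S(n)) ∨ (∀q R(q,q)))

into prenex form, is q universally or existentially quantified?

universal

Drive negations inward (¬∀x A ≡ ∃x ¬A, ¬∃x A ≡ ∀x ¬A, De Morgan for ∧/∨):
  ((∃m ¬H(m,m)) ∨ (∀i ¬S(i))) ∧ ((∃n S(n)) ∨ (∀q R(q,q)))
All bound variables are already distinct, so no renaming is needed.
Pull the quantifiers to the front (each side's bound variable is not free in the other side):
  ∃m ∀i ∃n ∀q ((¬H(m,m) ∨ ¬S(i)) ∧ (S(n) ∨ R(q,q)))
The quantifier ∀q sits under an even number of negations, so it remains universal.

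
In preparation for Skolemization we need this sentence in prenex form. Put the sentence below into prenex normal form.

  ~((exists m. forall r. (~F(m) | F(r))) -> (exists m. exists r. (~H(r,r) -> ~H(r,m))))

exists m. forall r. forall y1. forall s. ((~F(m) | F(r)) & ~H(s,s) & H(s,y1))

First replace A → B with ¬A ∨ B.
  ~(~(exists m. forall r. (~F(m) | F(r))) | (exists m. exists r. (~~H(r,r) | ~H(r,m))))
Push ¬ through the quantifiers and connectives to reach negation normal form:
  (exists m. forall r. (~F(m) | F(r))) & (forall m. forall r. (~H(r,r) & H(r,m)))
Standardize variables apart so no two quantifiers bind the same name: m↦y1, r↦s.
  (exists m. forall r. (~F(m) | F(r))) & (forall y1. forall s. (~H(s,s) & H(s,y1)))
Finally move all quantifiers to the prefix:
  exists m. forall r. forall y1. forall s. ((~F(m) | F(r)) & ~H(s,s) & H(s,y1))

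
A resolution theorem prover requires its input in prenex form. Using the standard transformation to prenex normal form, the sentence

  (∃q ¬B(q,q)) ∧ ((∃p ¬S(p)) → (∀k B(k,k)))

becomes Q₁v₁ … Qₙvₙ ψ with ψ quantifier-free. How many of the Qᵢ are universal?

2

Eliminate → and ↔ using ¬ and ∨.
  (∃q ¬B(q,q)) ∧ (¬(∃p ¬S(p)) ∨ (∀k B(k,k)))
Push ¬ through the quantifiers and connectives to reach negation normal form:
  (∃q ¬B(q,q)) ∧ ((∀p S(p)) ∨ (∀k B(k,k)))
All bound variables are already distinct, so no renaming is needed.
Finally move all quantifiers to the prefix:
  ∃q ∀p ∀k (¬B(q,q) ∧ (S(p) ∨ B(k,k)))
The prefix is ∃q ∀p ∀k: 2 universal, 1 existential.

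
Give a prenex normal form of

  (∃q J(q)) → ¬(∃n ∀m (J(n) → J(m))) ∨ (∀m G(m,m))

∀q ∀n ∃m ∀x1 (¬J(q) ∨ J(n) ∧ ¬J(m) ∨ G(x1,x1))

Eliminate → and ↔ using ¬ and ∨.
  ¬(∃q J(q)) ∨ ¬(∃n ∀m (¬J(n) ∨ J(m))) ∨ (∀m G(m,m))
Drive negations inward (¬∀x A ≡ ∃x ¬A, ¬∃x A ≡ ∀x ¬A, De Morgan for ∧/∨):
  (∀q ¬J(q)) ∨ (∀n ∃m (J(n) ∧ ¬J(m))) ∨ (∀m G(m,m))
Give each quantifier a distinct variable: m↦x1.
  (∀q ¬J(q)) ∨ (∀n ∃m (J(n) ∧ ¬J(m))) ∨ (∀x1 G(x1,x1))
Finally move all quantifiers to the prefix:
  ∀q ∀n ∃m ∀x1 (¬J(q) ∨ J(n) ∧ ¬J(m) ∨ G(x1,x1))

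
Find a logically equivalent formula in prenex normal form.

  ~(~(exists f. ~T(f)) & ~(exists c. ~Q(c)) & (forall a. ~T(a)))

exists f. exists c. exists a. (~T(f) | ~Q(c) | T(a))

Move each ¬ inward, flipping quantifiers it crosses:
  (exists f. ~T(f)) | (exists c. ~Q(c)) | (exists a. T(a))
All bound variables are already distinct, so no renaming is needed.
Extract every quantifier outward, since the variables are now distinct and don't occur free across branches:
  exists f. exists c. exists a. (~T(f) | ~Q(c) | T(a))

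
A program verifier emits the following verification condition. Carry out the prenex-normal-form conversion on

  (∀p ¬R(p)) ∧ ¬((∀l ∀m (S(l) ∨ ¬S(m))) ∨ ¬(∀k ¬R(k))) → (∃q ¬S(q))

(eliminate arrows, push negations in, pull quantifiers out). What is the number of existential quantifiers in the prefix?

Eliminate → and ↔ using ¬ and ∨.
  ¬((∀p ¬R(p)) ∧ ¬((∀l ∀m (S(l) ∨ ¬S(m))) ∨ ¬(∀k ¬R(k)))) ∨ (∃q ¬S(q))
Push ¬ through the quantifiers and connectives to reach negation normal form:
  (∃p R(p)) ∨ (∀l ∀m (S(l) ∨ ¬S(m))) ∨ (∃k R(k)) ∨ (∃q ¬S(q))
All bound variables are already distinct, so no renaming is needed.
Pull the quantifiers to the front (each side's bound variable is not free in the other side):
  ∃p ∀l ∀m ∃k ∃q (R(p) ∨ S(l) ∨ ¬S(m) ∨ R(k) ∨ ¬S(q))
The prefix is ∃p ∀l ∀m ∃k ∃q: 2 universal, 3 existential.

3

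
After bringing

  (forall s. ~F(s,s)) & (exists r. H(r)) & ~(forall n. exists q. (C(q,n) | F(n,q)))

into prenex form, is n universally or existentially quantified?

existential

Push ¬ through the quantifiers and connectives to reach negation normal form:
  (forall s. ~F(s,s)) & (exists r. H(r)) & (exists n. forall q. (~C(q,n) & ~F(n,q)))
Extract every quantifier outward, since the variables are now distinct and don't occur free across branches:
  forall s. exists r. exists n. forall q. (~F(s,s) & H(r) & ~C(q,n) & ~F(n,q))
The quantifier forall n sits under an odd number of negations, so it flips to exists n.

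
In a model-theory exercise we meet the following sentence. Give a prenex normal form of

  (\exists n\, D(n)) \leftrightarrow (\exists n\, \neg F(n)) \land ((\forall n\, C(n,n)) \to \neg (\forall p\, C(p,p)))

Rewrite implications/biconditionals: A → B as ¬A ∨ B; A ↔ B as (¬A ∨ B) ∧ (¬B ∨ A).
  (\neg (\exists n\, D(n)) \lor (\exists n\, \neg F(n)) \land (\neg (\forall n\, C(n,n)) \lor \neg (\forall p\, C(p,p)))) \land (\neg ((\exists n\, \neg F(n)) \land (\neg (\forall n\, C(n,n)) \lor \neg (\forall p\, C(p,p)))) \lor (\exists n\, D(n)))
Move each ¬ inward, flipping quantifiers it crosses:
  ((\forall n\, \neg D(n)) \lor (\exists n\, \neg F(n)) \land ((\exists n\, \neg C(n,n)) \lor (\exists p\, \neg C(p,p)))) \land ((\forall n\, F(n)) \lor (\forall n\, C(n,n)) \land (\forall p\, C(p,p)) \lor (\exists n\, D(n)))
Standardize variables apart so no two quantifiers bind the same name: n↦u1, n↦s, n↦q, n↦u, p↦v1, n↦x1.
  ((\forall n\, \neg D(n)) \lor (\exists u1\, \neg F(u1)) \land ((\exists s\, \neg C(s,s)) \lor (\exists p\, \neg C(p,p)))) \land ((\forall q\, F(q)) \lor (\forall u\, C(u,u)) \land (\forall v1\, C(v1,v1)) \lor (\exists x1\, D(x1)))
Extract every quantifier outward, since the variables are now distinct and don't occur free across branches:
  \forall n\, \exists u1\, \exists s\, \exists p\, \forall q\, \forall u\, \forall v1\, \exists x1\, ((\neg D(n) \lor \neg F(u1) \land (\neg C(s,s) \lor \neg C(p,p))) \land (F(q) \lor C(u,u) \land C(v1,v1) \lor D(x1)))

\forall n\, \exists u1\, \exists s\, \exists p\, \forall q\, \forall u\, \forall v1\, \exists x1\, ((\neg D(n) \lor \neg F(u1) \land (\neg C(s,s) \lor \neg C(p,p))) \land (F(q) \lor C(u,u) \land C(v1,v1) \lor D(x1)))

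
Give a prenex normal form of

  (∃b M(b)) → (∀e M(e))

Eliminate → and ↔ using ¬ and ∨.
  ¬(∃b M(b)) ∨ (∀e M(e))
Drive negations inward (¬∀x A ≡ ∃x ¬A, ¬∃x A ≡ ∀x ¬A, De Morgan for ∧/∨):
  (∀b ¬M(b)) ∨ (∀e M(e))
Extract every quantifier outward, since the variables are now distinct and don't occur free across branches:
  ∀b ∀e (¬M(b) ∨ M(e))

∀b ∀e (¬M(b) ∨ M(e))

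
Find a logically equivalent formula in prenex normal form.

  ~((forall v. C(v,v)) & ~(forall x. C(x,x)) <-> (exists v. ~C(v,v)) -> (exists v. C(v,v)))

forall v. exists x. exists z. forall y. forall z1. exists a. exists v1. forall u. (C(v,v) & ~C(x,x) & ~C(z,z) & ~C(y,y) | (C(z1,z1) | C(a,a)) & (~C(v1,v1) | C(u,u)))

Rewrite implications/biconditionals: A → B as ¬A ∨ B; A ↔ B as (¬A ∨ B) ∧ (¬B ∨ A).
  ~((~((forall v. C(v,v)) & ~(forall x. C(x,x))) | ~(exists v. ~C(v,v)) | (exists v. C(v,v))) & (~(~(exists v. ~C(v,v)) | (exists v. C(v,v))) | (forall v. C(v,v)) & ~(forall x. C(x,x))))
Move each ¬ inward, flipping quantifiers it crosses:
  (forall v. C(v,v)) & (exists x. ~C(x,x)) & (exists v. ~C(v,v)) & (forall v. ~C(v,v)) | ((forall v. C(v,v)) | (exists v. C(v,v))) & ((exists v. ~C(v,v)) | (forall x. C(x,x)))
Give each quantifier a distinct variable: v↦z, v↦y, v↦z1, v↦a, v↦v1, x↦u.
  (forall v. C(v,v)) & (exists x. ~C(x,x)) & (exists z. ~C(z,z)) & (forall y. ~C(y,y)) | ((forall z1. C(z1,z1)) | (exists a. C(a,a))) & ((exists v1. ~C(v1,v1)) | (forall u. C(u,u)))
Finally move all quantifiers to the prefix:
  forall v. exists x. exists z. forall y. forall z1. exists a. exists v1. forall u. (C(v,v) & ~C(x,x) & ~C(z,z) & ~C(y,y) | (C(z1,z1) | C(a,a)) & (~C(v1,v1) | C(u,u)))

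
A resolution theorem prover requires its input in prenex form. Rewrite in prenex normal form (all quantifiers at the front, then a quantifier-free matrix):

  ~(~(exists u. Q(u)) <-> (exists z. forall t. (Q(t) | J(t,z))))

Eliminate → and ↔ using ¬ and ∨; A ↔ B as (¬A ∨ B) ∧ (¬B ∨ A).
  ~((~~(exists u. Q(u)) | (exists z. forall t. (Q(t) | J(t,z)))) & (~(exists z. forall t. (Q(t) | J(t,z))) | ~(exists u. Q(u))))
Push ¬ through the quantifiers and connectives to reach negation normal form:
  (forall u. ~Q(u)) & (forall z. exists t. (~Q(t) & ~J(t,z))) | (exists z. forall t. (Q(t) | J(t,z))) & (exists u. Q(u))
Give each quantifier a distinct variable: z↦p, t↦q, u↦b.
  (forall u. ~Q(u)) & (forall z. exists t. (~Q(t) & ~J(t,z))) | (exists p. forall q. (Q(q) | J(q,p))) & (exists b. Q(b))
Extract every quantifier outward, since the variables are now distinct and don't occur free across branches:
  forall u. forall z. exists t. exists p. forall q. exists b. (~Q(u) & ~Q(t) & ~J(t,z) | (Q(q) | J(q,p)) & Q(b))

forall u. forall z. exists t. exists p. forall q. exists b. (~Q(u) & ~Q(t) & ~J(t,z) | (Q(q) | J(q,p)) & Q(b))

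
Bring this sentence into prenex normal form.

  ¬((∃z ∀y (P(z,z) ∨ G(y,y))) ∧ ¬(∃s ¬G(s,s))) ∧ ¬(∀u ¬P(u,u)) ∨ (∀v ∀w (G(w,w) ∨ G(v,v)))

∀z ∃y ∃s ∃u ∀v ∀w ((¬P(z,z) ∧ ¬G(y,y) ∨ ¬G(s,s)) ∧ P(u,u) ∨ G(w,w) ∨ G(v,v))

Move each ¬ inward, flipping quantifiers it crosses:
  ((∀z ∃y (¬P(z,z) ∧ ¬G(y,y))) ∨ (∃s ¬G(s,s))) ∧ (∃u P(u,u)) ∨ (∀v ∀w (G(w,w) ∨ G(v,v)))
Extract every quantifier outward, since the variables are now distinct and don't occur free across branches:
  ∀z ∃y ∃s ∃u ∀v ∀w ((¬P(z,z) ∧ ¬G(y,y) ∨ ¬G(s,s)) ∧ P(u,u) ∨ G(w,w) ∨ G(v,v))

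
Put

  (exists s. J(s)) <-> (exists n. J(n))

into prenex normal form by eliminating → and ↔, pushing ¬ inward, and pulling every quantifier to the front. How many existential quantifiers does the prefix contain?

2

Rewrite implications/biconditionals: A → B as ¬A ∨ B; A ↔ B as (¬A ∨ B) ∧ (¬B ∨ A).
  (~(exists s. J(s)) | (exists n. J(n))) & (~(exists n. J(n)) | (exists s. J(s)))
Drive negations inward (¬∀x A ≡ ∃x ¬A, ¬∃x A ≡ ∀x ¬A, De Morgan for ∧/∨):
  ((forall s. ~J(s)) | (exists n. J(n))) & ((forall n. ~J(n)) | (exists s. J(s)))
Rename bound variables to avoid capture: n↦w1, s↦r.
  ((forall s. ~J(s)) | (exists n. J(n))) & ((forall w1. ~J(w1)) | (exists r. J(r)))
Extract every quantifier outward, since the variables are now distinct and don't occur free across branches:
  forall s. exists n. forall w1. exists r. ((~J(s) | J(n)) & (~J(w1) | J(r)))
The prefix is forall s exists n forall w1 exists r: 2 universal, 2 existential.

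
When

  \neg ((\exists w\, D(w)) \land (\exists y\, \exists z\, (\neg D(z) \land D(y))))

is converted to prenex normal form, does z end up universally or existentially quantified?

Drive negations inward (¬∀x A ≡ ∃x ¬A, ¬∃x A ≡ ∀x ¬A, De Morgan for ∧/∨):
  (\forall w\, \neg D(w)) \lor (\forall y\, \forall z\, (D(z) \lor \neg D(y)))
All bound variables are already distinct, so no renaming is needed.
Finally move all quantifiers to the prefix:
  \forall w\, \forall y\, \forall z\, (\neg D(w) \lor D(z) \lor \neg D(y))
The quantifier \exists z sits under an odd number of negations, so it flips to \forall z.

universal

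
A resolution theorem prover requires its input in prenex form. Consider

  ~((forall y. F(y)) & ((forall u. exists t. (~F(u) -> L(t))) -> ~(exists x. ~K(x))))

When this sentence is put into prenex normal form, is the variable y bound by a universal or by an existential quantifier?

First replace A → B with ¬A ∨ B.
  ~((forall y. F(y)) & (~(forall u. exists t. (~~F(u) | L(t))) | ~(exists x. ~K(x))))
Push ¬ through the quantifiers and connectives to reach negation normal form:
  (exists y. ~F(y)) | (forall u. exists t. (F(u) | L(t))) & (exists x. ~K(x))
All bound variables are already distinct, so no renaming is needed.
Pull the quantifiers to the front (each side's bound variable is not free in the other side):
  exists y. forall u. exists t. exists x. (~F(y) | (F(u) | L(t)) & ~K(x))
The quantifier forall y sits under an odd number of negations (counting the antecedent side of each →), so it flips to exists y.

existential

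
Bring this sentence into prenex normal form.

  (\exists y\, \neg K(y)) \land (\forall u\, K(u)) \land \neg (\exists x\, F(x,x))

Move each ¬ inward, flipping quantifiers it crosses:
  (\exists y\, \neg K(y)) \land (\forall u\, K(u)) \land (\forall x\, \neg F(x,x))
Pull the quantifiers to the front (each side's bound variable is not free in the other side):
  \exists y\, \forall u\, \forall x\, (\neg K(y) \land K(u) \land \neg F(x,x))

\exists y\, \forall u\, \forall x\, (\neg K(y) \land K(u) \land \neg F(x,x))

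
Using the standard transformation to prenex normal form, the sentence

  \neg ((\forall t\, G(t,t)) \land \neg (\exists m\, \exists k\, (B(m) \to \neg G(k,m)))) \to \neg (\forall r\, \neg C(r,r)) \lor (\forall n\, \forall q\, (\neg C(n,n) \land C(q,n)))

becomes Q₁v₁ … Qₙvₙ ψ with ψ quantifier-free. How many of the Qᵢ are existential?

First replace A → B with ¬A ∨ B.
  \neg \neg ((\forall t\, G(t,t)) \land \neg (\exists m\, \exists k\, (\neg B(m) \lor \neg G(k,m)))) \lor \neg (\forall r\, \neg C(r,r)) \lor (\forall n\, \forall q\, (\neg C(n,n) \land C(q,n)))
Push ¬ through the quantifiers and connectives to reach negation normal form:
  (\forall t\, G(t,t)) \land (\forall m\, \forall k\, (B(m) \land G(k,m))) \lor (\exists r\, C(r,r)) \lor (\forall n\, \forall q\, (\neg C(n,n) \land C(q,n)))
All bound variables are already distinct, so no renaming is needed.
Pull the quantifiers to the front (each side's bound variable is not free in the other side):
  \forall t\, \forall m\, \forall k\, \exists r\, \forall n\, \forall q\, (G(t,t) \land B(m) \land G(k,m) \lor C(r,r) \lor \neg C(n,n) \land C(q,n))
The prefix is \forall t \forall m \forall k \exists r \forall n \forall q: 5 universal, 1 existential.

1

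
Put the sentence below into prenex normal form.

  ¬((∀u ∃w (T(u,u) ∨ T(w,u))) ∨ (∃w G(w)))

Drive negations inward (¬∀x A ≡ ∃x ¬A, ¬∃x A ≡ ∀x ¬A, De Morgan for ∧/∨):
  (∃u ∀w (¬T(u,u) ∧ ¬T(w,u))) ∧ (∀w ¬G(w))
Rename bound variables to avoid capture: w↦w1.
  (∃u ∀w (¬T(u,u) ∧ ¬T(w,u))) ∧ (∀w1 ¬G(w1))
Extract every quantifier outward, since the variables are now distinct and don't occur free across branches:
  ∃u ∀w ∀w1 (¬T(u,u) ∧ ¬T(w,u) ∧ ¬G(w1))

∃u ∀w ∀w1 (¬T(u,u) ∧ ¬T(w,u) ∧ ¬G(w1))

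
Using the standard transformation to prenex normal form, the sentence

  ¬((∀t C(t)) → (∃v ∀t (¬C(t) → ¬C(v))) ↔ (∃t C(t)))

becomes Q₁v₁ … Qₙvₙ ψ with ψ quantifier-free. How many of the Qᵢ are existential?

4

First replace A → B with ¬A ∨ B; A ↔ B as (¬A ∨ B) ∧ (¬B ∨ A).
  ¬((¬(¬(∀t C(t)) ∨ (∃v ∀t (¬¬C(t) ∨ ¬C(v)))) ∨ (∃t C(t))) ∧ (¬(∃t C(t)) ∨ ¬(∀t C(t)) ∨ (∃v ∀t (¬¬C(t) ∨ ¬C(v)))))
Drive negations inward (¬∀x A ≡ ∃x ¬A, ¬∃x A ≡ ∀x ¬A, De Morgan for ∧/∨):
  ((∃t ¬C(t)) ∨ (∃v ∀t (C(t) ∨ ¬C(v)))) ∧ (∀t ¬C(t)) ∨ (∃t C(t)) ∧ (∀t C(t)) ∧ (∀v ∃t (¬C(t) ∧ C(v)))
Give each quantifier a distinct variable: t↦r, t↦c, t↦x, t↦z, v↦p, t↦u1.
  ((∃t ¬C(t)) ∨ (∃v ∀r (C(r) ∨ ¬C(v)))) ∧ (∀c ¬C(c)) ∨ (∃x C(x)) ∧ (∀z C(z)) ∧ (∀p ∃u1 (¬C(u1) ∧ C(p)))
Pull the quantifiers to the front (each side's bound variable is not free in the other side):
  ∃t ∃v ∀r ∀c ∃x ∀z ∀p ∃u1 ((¬C(t) ∨ C(r) ∨ ¬C(v)) ∧ ¬C(c) ∨ C(x) ∧ C(z) ∧ ¬C(u1) ∧ C(p))
The prefix is ∃t ∃v ∀r ∀c ∃x ∀z ∀p ∃u1: 4 universal, 4 existential.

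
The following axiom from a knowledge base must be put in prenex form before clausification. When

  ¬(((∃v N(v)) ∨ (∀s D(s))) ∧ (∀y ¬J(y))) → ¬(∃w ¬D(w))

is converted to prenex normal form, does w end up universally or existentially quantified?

universal

Eliminate → and ↔ using ¬ and ∨.
  ¬¬(((∃v N(v)) ∨ (∀s D(s))) ∧ (∀y ¬J(y))) ∨ ¬(∃w ¬D(w))
Move each ¬ inward, flipping quantifiers it crosses:
  ((∃v N(v)) ∨ (∀s D(s))) ∧ (∀y ¬J(y)) ∨ (∀w D(w))
Finally move all quantifiers to the prefix:
  ∃v ∀s ∀y ∀w ((N(v) ∨ D(s)) ∧ ¬J(y) ∨ D(w))
The quantifier ∃w sits under an odd number of negations (counting the antecedent side of each →), so it flips to ∀w.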